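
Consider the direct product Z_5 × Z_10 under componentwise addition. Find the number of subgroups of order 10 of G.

6

|G| = 50 and 10 | 50, so subgroups of order 10 are possible by Lagrange.
The subgroups of order 10 are: {(0,0), (0,1), (0,2), (0,3), (0,4), (0,5), (0,6), (0,7), (0,8), (0,9)}; {(0,0), (0,5), (1,0), (1,5), (2,0), (2,5), (3,0), (3,5), (4,0), (4,5)}; {(0,0), (0,5), (1,1), (1,6), (2,2), (2,7), (3,3), (3,8), (4,4), (4,9)}; {(0,0), (0,5), (1,2), (1,7), (2,4), (2,9), (3,1), (3,6), (4,3), (4,8)}; … (6 in all).
So G has 6 subgroups of order 10.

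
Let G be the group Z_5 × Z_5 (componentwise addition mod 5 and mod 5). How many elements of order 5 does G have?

24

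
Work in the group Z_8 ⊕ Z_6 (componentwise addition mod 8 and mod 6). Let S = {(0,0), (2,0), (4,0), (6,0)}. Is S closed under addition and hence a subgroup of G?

Yes

|S| = 4 divides |G| = 48, consistent with Lagrange.
S contains the identity, every element's inverse is in S, and S is closed under +: it is a subgroup.
In fact S = ⟨(6,0)⟩.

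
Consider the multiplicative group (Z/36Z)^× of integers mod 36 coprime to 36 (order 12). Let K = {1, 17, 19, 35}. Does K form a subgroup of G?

Yes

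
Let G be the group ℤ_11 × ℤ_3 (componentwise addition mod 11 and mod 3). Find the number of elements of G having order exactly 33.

An element (a,b) has order lcm(ord(a), ord(b)); count pairs with lcm equal to 33.
Enumerating gives 20 such elements.

20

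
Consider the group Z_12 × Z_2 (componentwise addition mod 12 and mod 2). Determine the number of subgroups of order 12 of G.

3

|G| = 24 and 12 | 24, so subgroups of order 12 are possible by Lagrange.
The subgroups of order 12 are: {(0,0), (0,1), (2,0), (2,1), (4,0), (4,1), (6,0), (6,1), (8,0), (8,1), (10,0), (10,1)}; {(0,0), (1,0), (2,0), (3,0), (4,0), (5,0), (6,0), (7,0), (8,0), (9,0), (10,0), (11,0)}; {(0,0), (1,1), (2,0), (3,1), (4,0), (5,1), (6,0), (7,1), (8,0), (9,1), (10,0), (11,1)}.
So G has 3 subgroups of order 12.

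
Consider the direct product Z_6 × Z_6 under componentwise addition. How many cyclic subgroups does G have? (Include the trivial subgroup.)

20

Group the elements of G by the cyclic subgroup they generate; each cyclic subgroup of order d accounts for φ(d) elements.
Cyclic subgroups by order — order 1: 1; order 2: 3; order 3: 4; order 6: 12.
Total: 20.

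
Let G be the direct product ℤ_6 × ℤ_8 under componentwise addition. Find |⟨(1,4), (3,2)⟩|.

|⟨(1,4)⟩| = 6 and |⟨(3,2)⟩| = 4, so |H| is a multiple of lcm(6, 4) = 12 and divides |G| = 48.
Closing under the operation: H = {(0,0), (0,2), (0,4), (0,6), (1,0), (1,2), (1,4), (1,6), (2,0), (2,2), (2,4), (2,6), (3,0), (3,2), (3,4), (3,6), (4,0), (4,2), (4,4), (4,6), (5,0), (5,2), (5,4), (5,6)}, so |H| = 24.

24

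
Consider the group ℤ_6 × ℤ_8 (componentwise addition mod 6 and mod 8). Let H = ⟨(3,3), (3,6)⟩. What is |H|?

16

|⟨(3,3)⟩| = 8 and |⟨(3,6)⟩| = 4, so |H| is a multiple of lcm(8, 4) = 8 and divides |G| = 48.
Closing under the operation: H = {(0,0), (0,1), (0,2), (0,3), (0,4), (0,5), (0,6), (0,7), (3,0), (3,1), (3,2), (3,3), (3,4), (3,5), (3,6), (3,7)}, so |H| = 16.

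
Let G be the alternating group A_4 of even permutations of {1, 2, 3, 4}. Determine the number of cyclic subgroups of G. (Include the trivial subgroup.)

8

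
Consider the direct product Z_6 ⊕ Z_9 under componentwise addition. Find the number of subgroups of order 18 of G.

4

|G| = 54 and 18 | 54, so subgroups of order 18 are possible by Lagrange.
The subgroups of order 18 are: {(0,0), (0,1), (0,2), (0,3), (0,4), (0,5), (0,6), (0,7), (0,8), (3,0), (3,1), (3,2), (3,3), (3,4), (3,5), (3,6), (3,7), (3,8)}; {(0,0), (0,3), (0,6), (1,0), (1,3), (1,6), (2,0), (2,3), (2,6), (3,0), (3,3), (3,6), (4,0), (4,3), (4,6), (5,0), (5,3), (5,6)}; {(0,0), (0,3), (0,6), (1,1), (1,4), (1,7), (2,2), (2,5), (2,8), (3,0), (3,3), (3,6), (4,1), (4,4), (4,7), (5,2), (5,5), (5,8)}; {(0,0), (0,3), (0,6), (1,2), (1,5), (1,8), (2,1), (2,4), (2,7), (3,0), (3,3), (3,6), (4,2), (4,5), (4,8), (5,1), (5,4), (5,7)}.
So G has 4 subgroups of order 18.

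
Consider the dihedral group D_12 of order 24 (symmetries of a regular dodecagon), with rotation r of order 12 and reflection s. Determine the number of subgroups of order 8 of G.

|G| = 24 and 8 | 24, so subgroups of order 8 are possible by Lagrange.
The subgroups of order 8 are: {e, r^3, r^6, r^9, rs, r^4s, r^7s, r^10s}; {e, r^3, r^6, r^9, r^2s, r^5s, r^8s, r^11s}; {e, r^3, r^6, r^9, s, r^3s, r^6s, r^9s}.
So G has 3 subgroups of order 8.

3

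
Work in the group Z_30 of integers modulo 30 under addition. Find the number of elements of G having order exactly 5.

In a cyclic group of order 30, the number of elements of order d (for d | 30) is φ(d).
φ(5) = 4.

4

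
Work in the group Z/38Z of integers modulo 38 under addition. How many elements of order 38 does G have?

18

In a cyclic group of order 38, the number of elements of order d (for d | 38) is φ(d).
φ(38) = 18.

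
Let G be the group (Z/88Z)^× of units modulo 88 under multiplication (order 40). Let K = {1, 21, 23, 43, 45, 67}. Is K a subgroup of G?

|K| = 6 does not divide |G| = 40, so by Lagrange K is not a subgroup.

No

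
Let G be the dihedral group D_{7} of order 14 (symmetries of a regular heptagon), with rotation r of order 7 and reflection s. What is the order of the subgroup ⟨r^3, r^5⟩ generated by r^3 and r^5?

7

|⟨r^3⟩| = 7 and |⟨r^5⟩| = 7, so |H| is a multiple of lcm(7, 7) = 7 and divides |G| = 14.
Closing under the operation: H = {e, r, r^2, r^3, r^4, r^5, r^6}, so |H| = 7.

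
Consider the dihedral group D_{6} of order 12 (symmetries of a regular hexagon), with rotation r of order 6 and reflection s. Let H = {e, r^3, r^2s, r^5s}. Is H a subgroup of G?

|H| = 4 divides |G| = 12, consistent with Lagrange.
H contains the identity, every element's inverse is in H, and H is closed under ·: it is a subgroup.

Yes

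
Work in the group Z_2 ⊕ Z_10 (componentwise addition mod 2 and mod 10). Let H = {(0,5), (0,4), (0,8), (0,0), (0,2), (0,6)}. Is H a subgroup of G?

No

|H| = 6 does not divide |G| = 20, so by Lagrange H is not a subgroup.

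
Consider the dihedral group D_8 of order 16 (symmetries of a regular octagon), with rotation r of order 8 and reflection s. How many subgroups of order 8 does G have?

|G| = 16 and 8 | 16, so subgroups of order 8 are possible by Lagrange.
The subgroups of order 8 are: {e, r, r^2, r^3, r^4, r^5, r^6, r^7}; {e, r^2, r^4, r^6, s, r^2s, r^4s, r^6s}; {e, r^2, r^4, r^6, rs, r^3s, r^5s, r^7s}.
So G has 3 subgroups of order 8.

3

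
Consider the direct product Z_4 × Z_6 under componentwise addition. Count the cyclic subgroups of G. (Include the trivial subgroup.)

Each element a generates a cyclic subgroup ⟨a⟩; distinct elements may generate the same one (a cyclic group of order d has φ(d) generators).
Cyclic subgroups by order — order 1: 1; order 2: 3; order 3: 1; order 4: 2; order 6: 3; order 12: 2.
Total: 12.

12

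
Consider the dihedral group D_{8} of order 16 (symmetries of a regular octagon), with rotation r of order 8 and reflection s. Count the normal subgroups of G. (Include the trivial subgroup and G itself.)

7

G has 19 subgroups. Checking conjugation-invariance by order — order 1: 1/1 normal; order 2: 1/9 normal; order 4: 1/5 normal; order 8: 3/3 normal; order 16: 1/1 normal.
Total normal subgroups: 7.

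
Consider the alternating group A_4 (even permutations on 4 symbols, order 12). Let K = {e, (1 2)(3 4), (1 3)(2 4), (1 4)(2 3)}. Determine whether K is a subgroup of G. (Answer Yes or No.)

|K| = 4 divides |G| = 12, consistent with Lagrange.
K contains the identity, every element's inverse is in K, and K is closed under ∘: it is a subgroup.

Yes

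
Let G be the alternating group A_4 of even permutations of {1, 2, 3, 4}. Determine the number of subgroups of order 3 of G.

4

|G| = 12 and 3 | 12, so subgroups of order 3 are possible by Lagrange.
The subgroups of order 3 are: {e, (1 2 3), (1 3 2)}; {e, (1 2 4), (1 4 2)}; {e, (1 3 4), (1 4 3)}; {e, (2 3 4), (2 4 3)}.
So G has 4 subgroups of order 3.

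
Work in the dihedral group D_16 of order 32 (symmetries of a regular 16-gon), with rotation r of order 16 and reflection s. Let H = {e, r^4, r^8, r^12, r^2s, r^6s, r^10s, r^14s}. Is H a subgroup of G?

|H| = 8 divides |G| = 32, consistent with Lagrange.
H contains the identity, every element's inverse is in H, and H is closed under ·: it is a subgroup.

Yes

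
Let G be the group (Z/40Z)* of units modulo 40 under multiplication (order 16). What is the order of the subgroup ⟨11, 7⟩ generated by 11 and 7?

|⟨11⟩| = 2 and |⟨7⟩| = 4, so |H| is a multiple of lcm(2, 4) = 4 and divides |G| = 16.
Closing under the operation: H = {1, 7, 9, 11, 13, 19, 23, 37}, so |H| = 8.

8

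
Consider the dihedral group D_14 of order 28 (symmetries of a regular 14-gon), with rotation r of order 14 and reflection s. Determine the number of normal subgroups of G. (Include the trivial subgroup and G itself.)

G has 28 subgroups. Checking conjugation-invariance by order — order 1: 1/1 normal; order 2: 1/15 normal; order 4: 0/7 normal; order 7: 1/1 normal; order 14: 3/3 normal; order 28: 1/1 normal.
Total normal subgroups: 7.

7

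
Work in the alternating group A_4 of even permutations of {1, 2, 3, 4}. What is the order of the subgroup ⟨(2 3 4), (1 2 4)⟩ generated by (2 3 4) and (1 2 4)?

|⟨(2 3 4)⟩| = 3 and |⟨(1 2 4)⟩| = 3, so |H| is a multiple of lcm(3, 3) = 3 and divides |G| = 12.
Closing {(2 3 4), (1 2 4)} under the group operation gives all of G, so |H| = 12.

12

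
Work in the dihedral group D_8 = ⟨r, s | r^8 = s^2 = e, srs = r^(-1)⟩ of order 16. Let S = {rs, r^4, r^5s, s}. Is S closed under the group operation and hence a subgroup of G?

No

The identity e ∉ S, so S is not a subgroup.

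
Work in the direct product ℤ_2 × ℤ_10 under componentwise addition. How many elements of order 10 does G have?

12

An element (a,b) has order lcm(ord(a), ord(b)); count pairs with lcm equal to 10.
Enumerating gives 12 such elements.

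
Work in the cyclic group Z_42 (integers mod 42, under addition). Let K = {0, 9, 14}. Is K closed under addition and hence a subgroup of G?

No

9 ∈ K but its inverse 33 ∉ K, so K is not a subgroup.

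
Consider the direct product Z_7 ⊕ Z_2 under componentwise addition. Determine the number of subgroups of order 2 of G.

|G| = 14 and 2 | 14, so subgroups of order 2 are possible by Lagrange.
The subgroups of order 2 are: {(0,0), (0,1)}.
So G has 1 subgroup of order 2.

1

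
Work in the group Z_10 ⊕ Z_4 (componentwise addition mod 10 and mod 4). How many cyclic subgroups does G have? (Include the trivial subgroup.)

12

Each element a generates a cyclic subgroup ⟨a⟩; distinct elements may generate the same one (a cyclic group of order d has φ(d) generators).
Cyclic subgroups by order — order 1: 1; order 2: 3; order 4: 2; order 5: 1; order 10: 3; order 20: 2.
Total: 12.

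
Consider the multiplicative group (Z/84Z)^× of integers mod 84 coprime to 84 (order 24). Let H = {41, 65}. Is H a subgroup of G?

No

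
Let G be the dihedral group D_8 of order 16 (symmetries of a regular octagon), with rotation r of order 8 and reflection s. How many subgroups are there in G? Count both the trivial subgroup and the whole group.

|G| = 16, so by Lagrange every subgroup order divides 16. Divisors: 1, 2, 4, 8, 16.
Subgroups by order — order 1: 1; order 2: 9; order 4: 5; order 8: 3; order 16: 1.
Total: 1 + 9 + 5 + 3 + 1 = 19.

19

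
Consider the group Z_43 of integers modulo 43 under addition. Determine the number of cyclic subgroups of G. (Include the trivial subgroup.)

Group the elements of G by the cyclic subgroup they generate; each cyclic subgroup of order d accounts for φ(d) elements.
Cyclic subgroups by order — order 1: 1; order 43: 1.
Total: 2.

2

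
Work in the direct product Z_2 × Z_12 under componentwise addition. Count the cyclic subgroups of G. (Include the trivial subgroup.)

Group the elements of G by the cyclic subgroup they generate; each cyclic subgroup of order d accounts for φ(d) elements.
Cyclic subgroups by order — order 1: 1; order 2: 3; order 3: 1; order 4: 2; order 6: 3; order 12: 2.
Total: 12.

12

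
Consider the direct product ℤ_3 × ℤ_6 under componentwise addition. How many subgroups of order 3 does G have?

|G| = 18 and 3 | 18, so subgroups of order 3 are possible by Lagrange.
The subgroups of order 3 are: {(0,0), (0,2), (0,4)}; {(0,0), (1,0), (2,0)}; {(0,0), (1,2), (2,4)}; {(0,0), (1,4), (2,2)}.
So G has 4 subgroups of order 3.

4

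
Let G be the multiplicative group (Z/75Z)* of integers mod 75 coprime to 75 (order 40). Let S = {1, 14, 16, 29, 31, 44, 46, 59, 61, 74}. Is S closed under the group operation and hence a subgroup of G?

|S| = 10 divides |G| = 40, consistent with Lagrange.
S contains the identity, every element's inverse is in S, and S is closed under ·: it is a subgroup.
In fact S = ⟨44⟩.

Yes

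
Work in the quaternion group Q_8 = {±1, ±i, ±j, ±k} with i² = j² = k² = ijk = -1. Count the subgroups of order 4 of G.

|G| = 8 and 4 | 8, so subgroups of order 4 are possible by Lagrange.
The subgroups of order 4 are: {1, -1, i, -i}; {1, -1, j, -j}; {1, -1, k, -k}.
So G has 3 subgroups of order 4.

3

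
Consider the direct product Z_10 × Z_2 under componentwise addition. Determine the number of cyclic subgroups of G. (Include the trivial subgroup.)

8

Each element a generates a cyclic subgroup ⟨a⟩; distinct elements may generate the same one (a cyclic group of order d has φ(d) generators).
Cyclic subgroups by order — order 1: 1; order 2: 3; order 5: 1; order 10: 3.
Total: 8.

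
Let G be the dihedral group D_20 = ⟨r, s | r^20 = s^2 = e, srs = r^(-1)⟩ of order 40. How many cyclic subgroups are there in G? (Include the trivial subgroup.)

A cyclic subgroup of order d is generated by each of its φ(d) elements of order d, so the cyclic subgroups of order d number (#elements of order d)/φ(d).
Cyclic subgroups by order — order 1: 1; order 2: 21; order 4: 1; order 5: 1; order 10: 1; order 20: 1.
Total: 26.

26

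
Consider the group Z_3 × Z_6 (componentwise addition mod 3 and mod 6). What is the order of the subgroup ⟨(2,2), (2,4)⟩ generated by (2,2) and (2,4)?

9

|⟨(2,2)⟩| = 3 and |⟨(2,4)⟩| = 3, so |H| is a multiple of lcm(3, 3) = 3 and divides |G| = 18.
Closing under the operation: H = {(0,0), (0,2), (0,4), (1,0), (1,2), (1,4), (2,0), (2,2), (2,4)}, so |H| = 9.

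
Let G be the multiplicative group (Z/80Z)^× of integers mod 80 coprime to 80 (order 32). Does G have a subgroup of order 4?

4 | 32. A subgroup of order 4 is {1, 11, 41, 51}.

Yes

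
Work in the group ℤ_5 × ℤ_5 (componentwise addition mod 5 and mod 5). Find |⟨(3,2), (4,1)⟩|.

5

|⟨(3,2)⟩| = 5 and |⟨(4,1)⟩| = 5, so |H| is a multiple of lcm(5, 5) = 5 and divides |G| = 25.
Closing under the operation: H = {(0,0), (1,4), (2,3), (3,2), (4,1)}, so |H| = 5.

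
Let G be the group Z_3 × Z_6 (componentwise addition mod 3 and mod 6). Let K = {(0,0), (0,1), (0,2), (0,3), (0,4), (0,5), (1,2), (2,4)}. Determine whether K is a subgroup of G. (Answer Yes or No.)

No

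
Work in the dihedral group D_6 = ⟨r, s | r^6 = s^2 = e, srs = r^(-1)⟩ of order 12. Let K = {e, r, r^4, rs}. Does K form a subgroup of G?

r ∈ K but its inverse r^5 ∉ K, so K is not a subgroup.

No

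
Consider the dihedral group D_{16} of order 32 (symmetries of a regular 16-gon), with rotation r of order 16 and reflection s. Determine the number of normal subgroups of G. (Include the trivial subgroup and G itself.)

8

G has 36 subgroups. Checking conjugation-invariance by order — order 1: 1/1 normal; order 2: 1/17 normal; order 4: 1/9 normal; order 8: 1/5 normal; order 16: 3/3 normal; order 32: 1/1 normal.
Total normal subgroups: 8.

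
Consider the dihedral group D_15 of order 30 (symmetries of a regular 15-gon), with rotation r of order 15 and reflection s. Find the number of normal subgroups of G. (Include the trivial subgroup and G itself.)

5

G has 28 subgroups. Checking conjugation-invariance by order — order 1: 1/1 normal; order 2: 0/15 normal; order 3: 1/1 normal; order 5: 1/1 normal; order 6: 0/5 normal; order 10: 0/3 normal; order 15: 1/1 normal; order 30: 1/1 normal.
Total normal subgroups: 5.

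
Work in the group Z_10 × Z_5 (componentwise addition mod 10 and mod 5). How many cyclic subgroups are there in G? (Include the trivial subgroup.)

A cyclic subgroup of order d is generated by each of its φ(d) elements of order d, so the cyclic subgroups of order d number (#elements of order d)/φ(d).
Cyclic subgroups by order — order 1: 1; order 2: 1; order 5: 6; order 10: 6.
Total: 14.

14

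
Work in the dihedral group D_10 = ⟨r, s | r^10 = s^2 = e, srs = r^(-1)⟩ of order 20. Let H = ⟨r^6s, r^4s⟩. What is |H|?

|⟨r^6s⟩| = 2 and |⟨r^4s⟩| = 2, so |H| is a multiple of lcm(2, 2) = 2 and divides |G| = 20.
Closing under the operation: H = {e, r^2, r^4, r^6, r^8, s, r^2s, r^4s, r^6s, r^8s}, so |H| = 10.

10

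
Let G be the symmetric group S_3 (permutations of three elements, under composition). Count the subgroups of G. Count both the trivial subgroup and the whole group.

|G| = 6, so by Lagrange every subgroup order divides 6. Divisors: 1, 2, 3, 6.
Subgroups by order — order 1: 1; order 2: 3; order 3: 1; order 6: 1.
Total: 1 + 3 + 1 + 1 = 6.

6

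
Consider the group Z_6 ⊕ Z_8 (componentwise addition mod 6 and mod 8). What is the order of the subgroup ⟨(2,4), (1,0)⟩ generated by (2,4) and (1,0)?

|⟨(2,4)⟩| = 6 and |⟨(1,0)⟩| = 6, so |H| is a multiple of lcm(6, 6) = 6 and divides |G| = 48.
Closing under the operation: H = {(0,0), (0,4), (1,0), (1,4), (2,0), (2,4), (3,0), (3,4), (4,0), (4,4), (5,0), (5,4)}, so |H| = 12.

12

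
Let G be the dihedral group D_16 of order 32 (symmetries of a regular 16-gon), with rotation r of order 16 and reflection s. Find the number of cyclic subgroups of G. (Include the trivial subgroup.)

21

A cyclic subgroup of order d is generated by each of its φ(d) elements of order d, so the cyclic subgroups of order d number (#elements of order d)/φ(d).
Cyclic subgroups by order — order 1: 1; order 2: 17; order 4: 1; order 8: 1; order 16: 1.
Total: 21.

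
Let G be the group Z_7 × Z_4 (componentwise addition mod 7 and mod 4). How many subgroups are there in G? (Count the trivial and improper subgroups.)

|G| = 28, so by Lagrange every subgroup order divides 28. Divisors: 1, 2, 4, 7, 14, 28.
Subgroups by order — order 1: 1; order 2: 1; order 4: 1; order 7: 1; order 14: 1; order 28: 1.
Total: 1 + 1 + 1 + 1 + 1 + 1 = 6.

6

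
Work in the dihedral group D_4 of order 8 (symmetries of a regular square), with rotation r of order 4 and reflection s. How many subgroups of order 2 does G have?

|G| = 8 and 2 | 8, so subgroups of order 2 are possible by Lagrange.
The subgroups of order 2 are: {e, r^2}; {e, r^2s}; {e, r^3s}; {e, rs}; … (5 in all).
So G has 5 subgroups of order 2.

5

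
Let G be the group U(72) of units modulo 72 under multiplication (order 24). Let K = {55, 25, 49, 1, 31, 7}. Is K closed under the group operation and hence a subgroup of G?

Yes

|K| = 6 divides |G| = 24, consistent with Lagrange.
K contains the identity, every element's inverse is in K, and K is closed under ·: it is a subgroup.
In fact K = ⟨7⟩.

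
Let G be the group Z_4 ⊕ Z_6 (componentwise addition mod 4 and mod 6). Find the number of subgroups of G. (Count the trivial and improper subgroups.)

|G| = 24, so by Lagrange every subgroup order divides 24. Divisors: 1, 2, 3, 4, 6, 8, 12, 24.
Subgroups by order — order 1: 1; order 2: 3; order 3: 1; order 4: 3; order 6: 3; order 8: 1; order 12: 3; order 24: 1.
Total: 1 + 3 + 1 + 3 + 3 + 1 + 3 + 1 = 16.

16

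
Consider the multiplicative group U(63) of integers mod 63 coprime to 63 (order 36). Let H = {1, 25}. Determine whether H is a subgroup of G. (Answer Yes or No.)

No

25 ∈ H but its inverse 58 ∉ H, so H is not a subgroup.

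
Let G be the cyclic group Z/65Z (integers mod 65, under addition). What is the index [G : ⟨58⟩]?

|⟨58⟩| = 65 and |G| = 65.
By Lagrange, [G : H] = |G|/|H| = 65/65 = 1.

1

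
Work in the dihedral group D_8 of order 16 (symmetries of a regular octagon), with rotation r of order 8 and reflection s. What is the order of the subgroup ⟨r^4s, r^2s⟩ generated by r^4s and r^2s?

|⟨r^4s⟩| = 2 and |⟨r^2s⟩| = 2, so |H| is a multiple of lcm(2, 2) = 2 and divides |G| = 16.
Closing under the operation: H = {e, r^2, r^4, r^6, s, r^2s, r^4s, r^6s}, so |H| = 8.

8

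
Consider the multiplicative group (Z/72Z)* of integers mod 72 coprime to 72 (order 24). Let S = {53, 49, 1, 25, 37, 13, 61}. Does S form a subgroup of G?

No

|S| = 7 does not divide |G| = 24, so by Lagrange S is not a subgroup.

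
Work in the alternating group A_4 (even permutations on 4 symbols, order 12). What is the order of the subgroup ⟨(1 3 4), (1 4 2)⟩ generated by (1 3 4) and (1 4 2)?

|⟨(1 3 4)⟩| = 3 and |⟨(1 4 2)⟩| = 3, so |H| is a multiple of lcm(3, 3) = 3 and divides |G| = 12.
Closing {(1 3 4), (1 4 2)} under the group operation gives all of G, so |H| = 12.

12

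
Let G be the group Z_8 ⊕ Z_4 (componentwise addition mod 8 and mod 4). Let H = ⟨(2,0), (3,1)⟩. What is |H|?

16

|⟨(2,0)⟩| = 4 and |⟨(3,1)⟩| = 8, so |H| is a multiple of lcm(4, 8) = 8 and divides |G| = 32.
Closing under the operation: H = {(0,0), (0,2), (1,1), (1,3), (2,0), (2,2), (3,1), (3,3), (4,0), (4,2), (5,1), (5,3), (6,0), (6,2), (7,1), (7,3)}, so |H| = 16.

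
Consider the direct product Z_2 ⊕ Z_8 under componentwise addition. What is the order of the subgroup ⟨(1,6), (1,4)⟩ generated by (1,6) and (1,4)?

8

|⟨(1,6)⟩| = 4 and |⟨(1,4)⟩| = 2, so |H| is a multiple of lcm(4, 2) = 4 and divides |G| = 16.
Closing under the operation: H = {(0,0), (0,2), (0,4), (0,6), (1,0), (1,2), (1,4), (1,6)}, so |H| = 8.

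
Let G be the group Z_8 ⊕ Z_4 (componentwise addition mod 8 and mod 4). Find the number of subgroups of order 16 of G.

|G| = 32 and 16 | 32, so subgroups of order 16 are possible by Lagrange.
The subgroups of order 16 are: {(0,0), (0,1), (0,2), (0,3), (2,0), (2,1), (2,2), (2,3), (4,0), (4,1), (4,2), (4,3), (6,0), (6,1), (6,2), (6,3)}; {(0,0), (0,2), (1,0), (1,2), (2,0), (2,2), (3,0), (3,2), (4,0), (4,2), (5,0), (5,2), (6,0), (6,2), (7,0), (7,2)}; {(0,0), (0,2), (1,1), (1,3), (2,0), (2,2), (3,1), (3,3), (4,0), (4,2), (5,1), (5,3), (6,0), (6,2), (7,1), (7,3)}.
So G has 3 subgroups of order 16.

3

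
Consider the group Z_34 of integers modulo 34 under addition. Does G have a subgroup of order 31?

No

31 does not divide |G| = 34, so by Lagrange no subgroup of order 31 exists.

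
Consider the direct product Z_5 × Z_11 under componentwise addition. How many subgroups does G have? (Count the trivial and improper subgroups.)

|G| = 55, so by Lagrange every subgroup order divides 55. Divisors: 1, 5, 11, 55.
Subgroups by order — order 1: 1; order 5: 1; order 11: 1; order 55: 1.
Total: 1 + 1 + 1 + 1 = 4.

4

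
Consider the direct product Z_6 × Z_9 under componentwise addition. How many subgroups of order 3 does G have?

|G| = 54 and 3 | 54, so subgroups of order 3 are possible by Lagrange.
The subgroups of order 3 are: {(0,0), (0,3), (0,6)}; {(0,0), (2,0), (4,0)}; {(0,0), (2,3), (4,6)}; {(0,0), (2,6), (4,3)}.
So G has 4 subgroups of order 3.

4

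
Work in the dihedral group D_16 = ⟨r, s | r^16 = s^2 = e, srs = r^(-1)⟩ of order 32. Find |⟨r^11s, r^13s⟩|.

16

|⟨r^11s⟩| = 2 and |⟨r^13s⟩| = 2, so |H| is a multiple of lcm(2, 2) = 2 and divides |G| = 32.
Closing under the operation: H = {e, r^2, r^4, r^6, r^8, r^10, r^12, r^14, rs, r^3s, r^5s, r^7s, r^9s, r^11s, r^13s, r^15s}, so |H| = 16.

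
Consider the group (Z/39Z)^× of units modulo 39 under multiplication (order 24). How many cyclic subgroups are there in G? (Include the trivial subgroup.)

12

Each element a generates a cyclic subgroup ⟨a⟩; distinct elements may generate the same one (a cyclic group of order d has φ(d) generators).
Cyclic subgroups by order — order 1: 1; order 2: 3; order 3: 1; order 4: 2; order 6: 3; order 12: 2.
Total: 12.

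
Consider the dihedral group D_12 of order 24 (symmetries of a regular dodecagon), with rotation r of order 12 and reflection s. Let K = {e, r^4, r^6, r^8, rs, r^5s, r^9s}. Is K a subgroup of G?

No

|K| = 7 does not divide |G| = 24, so by Lagrange K is not a subgroup.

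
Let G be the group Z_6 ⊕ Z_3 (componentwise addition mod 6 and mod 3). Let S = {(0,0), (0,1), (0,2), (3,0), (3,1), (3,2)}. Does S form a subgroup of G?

Yes

|S| = 6 divides |G| = 18, consistent with Lagrange.
S contains the identity, every element's inverse is in S, and S is closed under +: it is a subgroup.
In fact S = ⟨(3,1)⟩.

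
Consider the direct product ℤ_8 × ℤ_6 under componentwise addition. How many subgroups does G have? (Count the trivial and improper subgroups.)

22

|G| = 48, so by Lagrange every subgroup order divides 48. Divisors: 1, 2, 3, 4, 6, 8, 12, 16, 24, 48.
Subgroups by order — order 1: 1; order 2: 3; order 3: 1; order 4: 3; order 6: 3; order 8: 3; order 12: 3; order 16: 1; order 24: 3; order 48: 1.
Total: 1 + 3 + 1 + 3 + 3 + 3 + 3 + 1 + 3 + 1 = 22.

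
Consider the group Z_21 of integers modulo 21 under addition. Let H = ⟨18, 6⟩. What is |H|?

|⟨18⟩| = 7 and |⟨6⟩| = 7, so |H| is a multiple of lcm(7, 7) = 7 and divides |G| = 21.
Closing under the operation: H = {0, 3, 6, 9, 12, 15, 18}, so |H| = 7.

7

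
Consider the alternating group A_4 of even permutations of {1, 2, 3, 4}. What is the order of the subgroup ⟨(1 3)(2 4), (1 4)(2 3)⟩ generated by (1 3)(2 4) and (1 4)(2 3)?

4

|⟨(1 3)(2 4)⟩| = 2 and |⟨(1 4)(2 3)⟩| = 2, so |H| is a multiple of lcm(2, 2) = 2 and divides |G| = 12.
Closing under the operation: H = {e, (1 2)(3 4), (1 3)(2 4), (1 4)(2 3)}, so |H| = 4.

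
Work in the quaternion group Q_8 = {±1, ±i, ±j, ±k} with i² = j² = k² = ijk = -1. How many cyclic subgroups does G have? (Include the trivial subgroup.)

5

Each element a generates a cyclic subgroup ⟨a⟩; distinct elements may generate the same one (a cyclic group of order d has φ(d) generators).
Cyclic subgroups by order — order 1: 1; order 2: 1; order 4: 3.
Total: 5.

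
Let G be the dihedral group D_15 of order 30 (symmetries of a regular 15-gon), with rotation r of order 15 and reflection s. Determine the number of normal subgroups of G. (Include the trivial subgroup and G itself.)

G has 28 subgroups. Checking conjugation-invariance by order — order 1: 1/1 normal; order 2: 0/15 normal; order 3: 1/1 normal; order 5: 1/1 normal; order 6: 0/5 normal; order 10: 0/3 normal; order 15: 1/1 normal; order 30: 1/1 normal.
Total normal subgroups: 5.

5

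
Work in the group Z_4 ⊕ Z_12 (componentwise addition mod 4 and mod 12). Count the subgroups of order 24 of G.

|G| = 48 and 24 | 48, so subgroups of order 24 are possible by Lagrange.
The subgroups of order 24 are: {(0,0), (0,1), (0,2), (0,3), (0,4), (0,5), (0,6), (0,7), (0,8), (0,9), (0,10), (0,11), (2,0), (2,1), (2,2), (2,3), (2,4), (2,5), (2,6), (2,7), (2,8), (2,9), (2,10), (2,11)}; {(0,0), (0,2), (0,4), (0,6), (0,8), (0,10), (1,0), (1,2), (1,4), (1,6), (1,8), (1,10), (2,0), (2,2), (2,4), (2,6), (2,8), (2,10), (3,0), (3,2), (3,4), (3,6), (3,8), (3,10)}; {(0,0), (0,2), (0,4), (0,6), (0,8), (0,10), (1,1), (1,3), (1,5), (1,7), (1,9), (1,11), (2,0), (2,2), (2,4), (2,6), (2,8), (2,10), (3,1), (3,3), (3,5), (3,7), (3,9), (3,11)}.
So G has 3 subgroups of order 24.

3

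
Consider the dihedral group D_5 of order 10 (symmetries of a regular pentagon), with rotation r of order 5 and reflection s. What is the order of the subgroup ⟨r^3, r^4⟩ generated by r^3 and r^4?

5

|⟨r^3⟩| = 5 and |⟨r^4⟩| = 5, so |H| is a multiple of lcm(5, 5) = 5 and divides |G| = 10.
Closing under the operation: H = {e, r, r^2, r^3, r^4}, so |H| = 5.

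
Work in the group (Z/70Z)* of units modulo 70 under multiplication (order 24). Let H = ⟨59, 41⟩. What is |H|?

12

|⟨59⟩| = 6 and |⟨41⟩| = 2, so |H| is a multiple of lcm(6, 2) = 6 and divides |G| = 24.
Closing under the operation: H = {1, 9, 11, 19, 29, 31, 39, 41, 51, 59, 61, 69}, so |H| = 12.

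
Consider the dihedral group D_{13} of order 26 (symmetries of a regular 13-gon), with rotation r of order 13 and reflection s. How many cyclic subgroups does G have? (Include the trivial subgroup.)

15

Each element a generates a cyclic subgroup ⟨a⟩; distinct elements may generate the same one (a cyclic group of order d has φ(d) generators).
Cyclic subgroups by order — order 1: 1; order 2: 13; order 13: 1.
Total: 15.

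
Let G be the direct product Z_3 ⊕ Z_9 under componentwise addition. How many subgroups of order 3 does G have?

|G| = 27 and 3 | 27, so subgroups of order 3 are possible by Lagrange.
The subgroups of order 3 are: {(0,0), (0,3), (0,6)}; {(0,0), (1,0), (2,0)}; {(0,0), (1,3), (2,6)}; {(0,0), (1,6), (2,3)}.
So G has 4 subgroups of order 3.

4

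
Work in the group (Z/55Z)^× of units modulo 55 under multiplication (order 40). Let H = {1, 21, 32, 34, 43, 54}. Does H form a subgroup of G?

No

|H| = 6 does not divide |G| = 40, so by Lagrange H is not a subgroup.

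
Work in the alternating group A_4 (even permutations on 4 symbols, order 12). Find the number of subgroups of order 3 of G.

4

|G| = 12 and 3 | 12, so subgroups of order 3 are possible by Lagrange.
The subgroups of order 3 are: {e, (1 2 3), (1 3 2)}; {e, (1 2 4), (1 4 2)}; {e, (1 3 4), (1 4 3)}; {e, (2 3 4), (2 4 3)}.
So G has 4 subgroups of order 3.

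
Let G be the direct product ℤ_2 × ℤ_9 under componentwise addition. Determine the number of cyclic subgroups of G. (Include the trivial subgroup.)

6

Each element a generates a cyclic subgroup ⟨a⟩; distinct elements may generate the same one (a cyclic group of order d has φ(d) generators).
Cyclic subgroups by order — order 1: 1; order 2: 1; order 3: 1; order 6: 1; order 9: 1; order 18: 1.
Total: 6.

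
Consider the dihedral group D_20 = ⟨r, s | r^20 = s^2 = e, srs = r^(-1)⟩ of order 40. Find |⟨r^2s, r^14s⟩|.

10

|⟨r^2s⟩| = 2 and |⟨r^14s⟩| = 2, so |H| is a multiple of lcm(2, 2) = 2 and divides |G| = 40.
Closing under the operation: H = {e, r^4, r^8, r^12, r^16, r^2s, r^6s, r^10s, r^14s, r^18s}, so |H| = 10.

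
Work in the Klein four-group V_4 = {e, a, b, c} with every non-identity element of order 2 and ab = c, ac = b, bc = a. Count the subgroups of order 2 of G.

3

|G| = 4 and 2 | 4, so subgroups of order 2 are possible by Lagrange.
The subgroups of order 2 are: {e, a}; {e, b}; {e, c}.
So G has 3 subgroups of order 2.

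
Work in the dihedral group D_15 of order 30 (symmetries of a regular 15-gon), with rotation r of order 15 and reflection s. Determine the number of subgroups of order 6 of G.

5

|G| = 30 and 6 | 30, so subgroups of order 6 are possible by Lagrange.
The subgroups of order 6 are: {e, r^5, r^10, s, r^5s, r^10s}; {e, r^5, r^10, rs, r^6s, r^11s}; {e, r^5, r^10, r^2s, r^7s, r^12s}; {e, r^5, r^10, r^3s, r^8s, r^13s}; … (5 in all).
So G has 5 subgroups of order 6.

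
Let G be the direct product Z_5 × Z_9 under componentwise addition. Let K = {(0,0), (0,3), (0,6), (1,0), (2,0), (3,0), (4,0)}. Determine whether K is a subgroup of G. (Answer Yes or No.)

|K| = 7 does not divide |G| = 45, so by Lagrange K is not a subgroup.

No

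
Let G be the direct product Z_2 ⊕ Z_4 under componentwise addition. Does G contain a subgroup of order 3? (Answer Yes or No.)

No

3 does not divide |G| = 8, so by Lagrange no subgroup of order 3 exists.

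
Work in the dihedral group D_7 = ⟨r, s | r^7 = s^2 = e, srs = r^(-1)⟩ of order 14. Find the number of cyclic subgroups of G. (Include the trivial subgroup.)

9

Each element a generates a cyclic subgroup ⟨a⟩; distinct elements may generate the same one (a cyclic group of order d has φ(d) generators).
Cyclic subgroups by order — order 1: 1; order 2: 7; order 7: 1.
Total: 9.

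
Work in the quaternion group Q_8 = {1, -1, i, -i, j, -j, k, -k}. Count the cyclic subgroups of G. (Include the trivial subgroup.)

Each element a generates a cyclic subgroup ⟨a⟩; distinct elements may generate the same one (a cyclic group of order d has φ(d) generators).
Cyclic subgroups by order — order 1: 1; order 2: 1; order 4: 3.
Total: 5.

5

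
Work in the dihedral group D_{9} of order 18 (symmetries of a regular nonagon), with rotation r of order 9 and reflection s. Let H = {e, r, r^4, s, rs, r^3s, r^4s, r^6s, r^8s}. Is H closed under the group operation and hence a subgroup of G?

r^4 ∈ H but its inverse r^5 ∉ H, so H is not a subgroup.

No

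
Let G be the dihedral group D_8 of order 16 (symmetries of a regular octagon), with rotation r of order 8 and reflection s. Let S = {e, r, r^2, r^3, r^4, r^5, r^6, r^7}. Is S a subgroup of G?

|S| = 8 divides |G| = 16, consistent with Lagrange.
S contains the identity, every element's inverse is in S, and S is closed under ·: it is a subgroup.
In fact S = ⟨r^7⟩.

Yes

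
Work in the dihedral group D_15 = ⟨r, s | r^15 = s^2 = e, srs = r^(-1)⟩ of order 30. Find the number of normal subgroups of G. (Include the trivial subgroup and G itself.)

G has 28 subgroups. Checking conjugation-invariance by order — order 1: 1/1 normal; order 2: 0/15 normal; order 3: 1/1 normal; order 5: 1/1 normal; order 6: 0/5 normal; order 10: 0/3 normal; order 15: 1/1 normal; order 30: 1/1 normal.
Total normal subgroups: 5.

5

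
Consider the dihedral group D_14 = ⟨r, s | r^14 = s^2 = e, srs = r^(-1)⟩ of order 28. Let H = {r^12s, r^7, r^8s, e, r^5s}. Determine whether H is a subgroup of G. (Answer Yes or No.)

|H| = 5 does not divide |G| = 28, so by Lagrange H is not a subgroup.

No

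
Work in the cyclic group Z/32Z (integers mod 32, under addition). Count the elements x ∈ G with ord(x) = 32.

16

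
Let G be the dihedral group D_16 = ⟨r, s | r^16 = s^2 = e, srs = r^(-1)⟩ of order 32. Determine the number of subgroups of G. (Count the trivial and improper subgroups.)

|G| = 32, so by Lagrange every subgroup order divides 32. Divisors: 1, 2, 4, 8, 16, 32.
Subgroups by order — order 1: 1; order 2: 17; order 4: 9; order 8: 5; order 16: 3; order 32: 1.
Total: 1 + 17 + 9 + 5 + 3 + 1 = 36.

36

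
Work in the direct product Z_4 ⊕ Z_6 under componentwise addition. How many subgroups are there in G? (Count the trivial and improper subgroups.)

|G| = 24, so by Lagrange every subgroup order divides 24. Divisors: 1, 2, 3, 4, 6, 8, 12, 24.
Subgroups by order — order 1: 1; order 2: 3; order 3: 1; order 4: 3; order 6: 3; order 8: 1; order 12: 3; order 24: 1.
Total: 1 + 3 + 1 + 3 + 3 + 1 + 3 + 1 = 16.

16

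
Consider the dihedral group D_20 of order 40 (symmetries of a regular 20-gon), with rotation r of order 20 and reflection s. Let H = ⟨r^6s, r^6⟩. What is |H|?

|⟨r^6s⟩| = 2 and |⟨r^6⟩| = 10, so |H| is a multiple of lcm(2, 10) = 10 and divides |G| = 40.
Closing under the operation: H = {e, r^2, r^4, r^6, r^8, r^10, r^12, r^14, r^16, r^18, s, r^2s, r^4s, r^6s, r^8s, r^10s, r^12s, r^14s, r^16s, r^18s}, so |H| = 20.

20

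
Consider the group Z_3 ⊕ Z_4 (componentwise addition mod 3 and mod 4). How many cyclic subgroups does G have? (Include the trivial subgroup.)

Each element a generates a cyclic subgroup ⟨a⟩; distinct elements may generate the same one (a cyclic group of order d has φ(d) generators).
Cyclic subgroups by order — order 1: 1; order 2: 1; order 3: 1; order 4: 1; order 6: 1; order 12: 1.
Total: 6.

6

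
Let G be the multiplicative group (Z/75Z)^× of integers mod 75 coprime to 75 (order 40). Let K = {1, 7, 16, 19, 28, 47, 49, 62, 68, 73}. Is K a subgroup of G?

No

68 ∈ K but its inverse 32 ∉ K, so K is not a subgroup.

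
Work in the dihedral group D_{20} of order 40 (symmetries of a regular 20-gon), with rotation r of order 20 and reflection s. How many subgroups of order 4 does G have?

|G| = 40 and 4 | 40, so subgroups of order 4 are possible by Lagrange.
The subgroups of order 4 are: {e, r^10, s, r^10s}; {e, r^10, rs, r^11s}; {e, r^10, r^2s, r^12s}; {e, r^10, r^3s, r^13s}; … (11 in all).
So G has 11 subgroups of order 4.

11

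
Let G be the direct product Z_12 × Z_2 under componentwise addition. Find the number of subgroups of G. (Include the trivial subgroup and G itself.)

16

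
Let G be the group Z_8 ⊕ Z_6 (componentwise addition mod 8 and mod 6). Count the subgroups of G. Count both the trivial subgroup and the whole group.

|G| = 48, so by Lagrange every subgroup order divides 48. Divisors: 1, 2, 3, 4, 6, 8, 12, 16, 24, 48.
Subgroups by order — order 1: 1; order 2: 3; order 3: 1; order 4: 3; order 6: 3; order 8: 3; order 12: 3; order 16: 1; order 24: 3; order 48: 1.
Total: 1 + 3 + 1 + 3 + 3 + 3 + 3 + 1 + 3 + 1 = 22.

22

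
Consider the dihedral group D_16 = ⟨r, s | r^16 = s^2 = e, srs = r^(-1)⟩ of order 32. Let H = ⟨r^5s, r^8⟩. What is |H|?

4

|⟨r^5s⟩| = 2 and |⟨r^8⟩| = 2, so |H| is a multiple of lcm(2, 2) = 2 and divides |G| = 32.
Closing under the operation: H = {e, r^8, r^5s, r^13s}, so |H| = 4.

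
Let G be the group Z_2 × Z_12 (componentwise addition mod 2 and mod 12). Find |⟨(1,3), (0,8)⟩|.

12

|⟨(1,3)⟩| = 4 and |⟨(0,8)⟩| = 3, so |H| is a multiple of lcm(4, 3) = 12 and divides |G| = 24.
Closing under the operation: H = {(0,0), (0,2), (0,4), (0,6), (0,8), (0,10), (1,1), (1,3), (1,5), (1,7), (1,9), (1,11)}, so |H| = 12.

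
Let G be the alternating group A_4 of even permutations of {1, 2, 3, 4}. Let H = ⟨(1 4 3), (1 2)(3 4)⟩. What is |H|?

|⟨(1 4 3)⟩| = 3 and |⟨(1 2)(3 4)⟩| = 2, so |H| is a multiple of lcm(3, 2) = 6 and divides |G| = 12.
Closing {(1 4 3), (1 2)(3 4)} under the group operation gives all of G, so |H| = 12.

12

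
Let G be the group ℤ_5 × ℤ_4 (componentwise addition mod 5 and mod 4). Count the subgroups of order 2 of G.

|G| = 20 and 2 | 20, so subgroups of order 2 are possible by Lagrange.
The subgroups of order 2 are: {(0,0), (0,2)}.
So G has 1 subgroup of order 2.

1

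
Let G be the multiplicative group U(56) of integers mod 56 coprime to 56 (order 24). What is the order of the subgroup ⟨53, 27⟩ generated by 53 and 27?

12

|⟨53⟩| = 6 and |⟨27⟩| = 2, so |H| is a multiple of lcm(6, 2) = 6 and divides |G| = 24.
Closing under the operation: H = {1, 3, 9, 19, 25, 27, 29, 31, 37, 47, 53, 55}, so |H| = 12.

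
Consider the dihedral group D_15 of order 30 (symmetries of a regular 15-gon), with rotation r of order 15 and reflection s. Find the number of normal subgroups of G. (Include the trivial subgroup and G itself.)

5

G has 28 subgroups. Checking conjugation-invariance by order — order 1: 1/1 normal; order 2: 0/15 normal; order 3: 1/1 normal; order 5: 1/1 normal; order 6: 0/5 normal; order 10: 0/3 normal; order 15: 1/1 normal; order 30: 1/1 normal.
Total normal subgroups: 5.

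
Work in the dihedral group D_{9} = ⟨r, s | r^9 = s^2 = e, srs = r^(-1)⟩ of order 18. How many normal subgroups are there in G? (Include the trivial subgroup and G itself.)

G has 16 subgroups. Checking conjugation-invariance by order — order 1: 1/1 normal; order 2: 0/9 normal; order 3: 1/1 normal; order 6: 0/3 normal; order 9: 1/1 normal; order 18: 1/1 normal.
Total normal subgroups: 4.

4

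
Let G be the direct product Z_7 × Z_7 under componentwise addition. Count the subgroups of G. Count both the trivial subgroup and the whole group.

10

|G| = 49, so by Lagrange every subgroup order divides 49. Divisors: 1, 7, 49.
Subgroups by order — order 1: 1; order 7: 8; order 49: 1.
Total: 1 + 8 + 1 = 10.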